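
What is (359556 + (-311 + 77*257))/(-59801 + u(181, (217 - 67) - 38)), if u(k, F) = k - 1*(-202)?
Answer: -189517/29709 ≈ -6.3791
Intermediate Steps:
u(k, F) = 202 + k (u(k, F) = k + 202 = 202 + k)
(359556 + (-311 + 77*257))/(-59801 + u(181, (217 - 67) - 38)) = (359556 + (-311 + 77*257))/(-59801 + (202 + 181)) = (359556 + (-311 + 19789))/(-59801 + 383) = (359556 + 19478)/(-59418) = 379034*(-1/59418) = -189517/29709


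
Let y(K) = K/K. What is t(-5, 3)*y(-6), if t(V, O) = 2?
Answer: 2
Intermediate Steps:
y(K) = 1
t(-5, 3)*y(-6) = 2*1 = 2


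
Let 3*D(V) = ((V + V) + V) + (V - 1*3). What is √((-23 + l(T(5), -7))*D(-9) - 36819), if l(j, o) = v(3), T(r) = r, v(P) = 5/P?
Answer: 5*I*√13155/3 ≈ 191.16*I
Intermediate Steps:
D(V) = -1 + 4*V/3 (D(V) = (((V + V) + V) + (V - 1*3))/3 = ((2*V + V) + (V - 3))/3 = (3*V + (-3 + V))/3 = (-3 + 4*V)/3 = -1 + 4*V/3)
l(j, o) = 5/3
√((-23 + l(T(5), -7))*D(-9) - 36819) = √((-23 + 5/3)*(-1 + (4/3)*(-9)) - 36819) = √(-64*(-1 - 12)/3 - 36819) = √(-64/3*(-13) - 36819) = √(832/3 - 36819) = √(-109625/3) = 5*I*√13155/3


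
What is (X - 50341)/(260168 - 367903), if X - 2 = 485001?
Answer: -434662/107735 ≈ -4.0345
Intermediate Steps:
X = 485003 (X = 2 + 485001 = 485003)
(X - 50341)/(260168 - 367903) = (485003 - 50341)/(260168 - 367903) = 434662/(-107735) = 434662*(-1/107735) = -434662/107735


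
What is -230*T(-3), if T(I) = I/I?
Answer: -230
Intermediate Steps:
T(I) = 1
-230*T(-3) = -230*1 = -230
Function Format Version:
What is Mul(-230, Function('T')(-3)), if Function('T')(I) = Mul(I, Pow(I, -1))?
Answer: -230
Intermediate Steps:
Function('T')(I) = 1
Mul(-230, Function('T')(-3)) = Mul(-230, 1) = -230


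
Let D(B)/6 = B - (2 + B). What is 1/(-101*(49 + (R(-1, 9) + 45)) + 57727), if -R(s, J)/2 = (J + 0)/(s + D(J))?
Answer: 13/625211 ≈ 2.0793e-5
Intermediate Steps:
D(B) = -12 (D(B) = 6*(B - (2 + B)) = 6*(B + (-2 - B)) = 6*(-2) = -12)
R(s, J) = -2*J/(-12 + s) (R(s, J) = -2*(J + 0)/(s - 12) = -2*J/(-12 + s))
1/(-101*(49 + (R(-1, 9) + 45)) + 57727) = 1/(-101*(49 + (-2*9/(-12 - 1) + 45)) + 57727) = 1/(-101*(49 + (-2*9/(-13) + 45)) + 57727) = 1/(-101*(49 + (-2*9*(-1/13) + 45)) + 57727) = 1/(-101*(49 + (18/13 + 45)) + 57727) = 1/(-101*(49 + 603/13) + 57727) = 1/(-101*1240/13 + 57727) = 1/(-125240/13 + 57727) = 1/(625211/13) = 13/625211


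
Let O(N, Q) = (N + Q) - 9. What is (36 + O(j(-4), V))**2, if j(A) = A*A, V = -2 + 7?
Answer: 2304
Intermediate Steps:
V = 5
j(A) = A**2
O(N, Q) = -9 + N + Q
(36 + O(j(-4), V))**2 = (36 + (-9 + (-4)**2 + 5))**2 = (36 + (-9 + 16 + 5))**2 = (36 + 12)**2 = 48**2 = 2304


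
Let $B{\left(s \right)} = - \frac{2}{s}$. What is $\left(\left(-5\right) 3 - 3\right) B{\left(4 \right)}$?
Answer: $9$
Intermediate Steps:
$\left(\left(-5\right) 3 - 3\right) B{\left(4 \right)} = \left(\left(-5\right) 3 - 3\right) \left(- \frac{2}{4}\right) = \left(-15 - 3\right) \left(\left(-2\right) \frac{1}{4}\right) = \left(-18\right) \left(- \frac{1}{2}\right) = 9$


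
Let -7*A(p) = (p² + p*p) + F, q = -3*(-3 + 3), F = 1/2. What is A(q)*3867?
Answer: -3867/14 ≈ -276.21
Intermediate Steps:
F = ½ ≈ 0.50000
q = 0 (q = -3*0 = 0)
A(p) = -1/14 - 2*p²/7 (A(p) = -((p² + p*p) + ½)/7 = -((p² + p²) + ½)/7 = -(2*p² + ½)/7 = -(½ + 2*p²)/7 = -1/14 - 2*p²/7)
A(q)*3867 = (-1/14 - 2/7*0²)*3867 = (-1/14 - 2/7*0)*3867 = (-1/14 + 0)*3867 = -1/14*3867 = -3867/14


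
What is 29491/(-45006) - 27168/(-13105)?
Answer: 836243453/589803630 ≈ 1.4178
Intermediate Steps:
29491/(-45006) - 27168/(-13105) = 29491*(-1/45006) - 27168*(-1/13105) = -29491/45006 + 27168/13105 = 836243453/589803630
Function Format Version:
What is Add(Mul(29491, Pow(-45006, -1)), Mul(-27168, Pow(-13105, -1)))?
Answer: Rational(836243453, 589803630) ≈ 1.4178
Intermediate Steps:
Add(Mul(29491, Pow(-45006, -1)), Mul(-27168, Pow(-13105, -1))) = Add(Mul(29491, Rational(-1, 45006)), Mul(-27168, Rational(-1, 13105))) = Add(Rational(-29491, 45006), Rational(27168, 13105)) = Rational(836243453, 589803630)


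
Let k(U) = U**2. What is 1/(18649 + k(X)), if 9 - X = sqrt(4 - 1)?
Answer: 18733/350924317 + 18*sqrt(3)/350924317 ≈ 5.3471e-5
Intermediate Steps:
X = 9 - sqrt(3) (X = 9 - sqrt(4 - 1) = 9 - sqrt(3) ≈ 7.2680)
1/(18649 + k(X)) = 1/(18649 + (9 - sqrt(3))**2)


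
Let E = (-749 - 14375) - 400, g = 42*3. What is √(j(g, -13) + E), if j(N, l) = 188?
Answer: 6*I*√426 ≈ 123.84*I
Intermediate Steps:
g = 126
E = -15524 (E = -15124 - 400 = -15524)
√(j(g, -13) + E) = √(188 - 15524) = √(-15336) = 6*I*√426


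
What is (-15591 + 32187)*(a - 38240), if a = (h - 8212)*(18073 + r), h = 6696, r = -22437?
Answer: 109161584064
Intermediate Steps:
a = 6615824 (a = (6696 - 8212)*(18073 - 22437) = -1516*(-4364) = 6615824)
(-15591 + 32187)*(a - 38240) = (-15591 + 32187)*(6615824 - 38240) = 16596*6577584 = 109161584064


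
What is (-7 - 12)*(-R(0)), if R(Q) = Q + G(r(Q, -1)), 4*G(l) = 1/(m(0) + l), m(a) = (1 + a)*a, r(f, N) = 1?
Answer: 19/4 ≈ 4.7500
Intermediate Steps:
m(a) = a*(1 + a)
G(l) = 1/(4*l) (G(l) = 1/(4*(0*(1 + 0) + l)) = 1/(4*(0*1 + l)) = 1/(4*(0 + l)) = 1/(4*l))
R(Q) = 1/4 + Q (R(Q) = Q + (1/4)/1 = Q + (1/4)*1 = Q + 1/4 = 1/4 + Q)
(-7 - 12)*(-R(0)) = (-7 - 12)*(-(1/4 + 0)) = -(-19)/4 = -19*(-1/4) = 19/4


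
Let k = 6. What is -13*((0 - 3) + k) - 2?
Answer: -41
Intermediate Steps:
-13*((0 - 3) + k) - 2 = -13*((0 - 3) + 6) - 2 = -13*(-3 + 6) - 2 = -13*3 - 2 = -39 - 2 = -41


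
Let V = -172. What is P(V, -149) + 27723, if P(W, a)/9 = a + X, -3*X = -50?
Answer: 26532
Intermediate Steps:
X = 50/3 (X = -⅓*(-50) = 50/3 ≈ 16.667)
P(W, a) = 150 + 9*a (P(W, a) = 9*(a + 50/3) = 9*(50/3 + a) = 150 + 9*a)
P(V, -149) + 27723 = (150 + 9*(-149)) + 27723 = (150 - 1341) + 27723 = -1191 + 27723 = 26532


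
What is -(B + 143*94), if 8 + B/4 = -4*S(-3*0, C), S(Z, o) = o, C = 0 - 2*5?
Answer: -13570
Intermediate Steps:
C = -10 (C = 0 - 10 = -10)
B = 128 (B = -32 + 4*(-4*(-10)) = -32 + 4*40 = -32 + 160 = 128)
-(B + 143*94) = -(128 + 143*94) = -(128 + 13442) = -1*13570 = -13570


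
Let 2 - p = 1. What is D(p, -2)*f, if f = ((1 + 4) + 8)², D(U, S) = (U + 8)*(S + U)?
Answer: -1521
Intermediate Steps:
p = 1 (p = 2 - 1*1 = 2 - 1 = 1)
D(U, S) = (8 + U)*(S + U)
f = 169 (f = (5 + 8)² = 13² = 169)
D(p, -2)*f = (1² + 8*(-2) + 8*1 - 2*1)*169 = (1 - 16 + 8 - 2)*169 = -9*169 = -1521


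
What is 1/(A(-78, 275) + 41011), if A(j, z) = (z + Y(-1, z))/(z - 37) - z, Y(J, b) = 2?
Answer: 238/9695445 ≈ 2.4548e-5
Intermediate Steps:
A(j, z) = -z + (2 + z)/(-37 + z) (A(j, z) = (z + 2)/(z - 37) - z = (2 + z)/(-37 + z) - z = -z + (2 + z)/(-37 + z))
1/(A(-78, 275) + 41011) = 1/((2 - 1*275² + 38*275)/(-37 + 275) + 41011) = 1/((2 - 1*75625 + 10450)/238 + 41011) = 1/((2 - 75625 + 10450)/238 + 41011) = 1/((1/238)*(-65173) + 41011) = 1/(-65173/238 + 41011) = 1/(9695445/238) = 238/9695445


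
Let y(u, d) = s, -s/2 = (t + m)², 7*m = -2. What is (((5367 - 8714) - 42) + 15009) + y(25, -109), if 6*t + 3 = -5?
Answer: 5122108/441 ≈ 11615.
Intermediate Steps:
t = -4/3 (t = -½ + (⅙)*(-5) = -½ - ⅚ = -4/3 ≈ -1.3333)
m = -2/7 (m = (⅐)*(-2) = -2/7 ≈ -0.28571)
s = -2312/441 (s = -2*(-4/3 - 2/7)² = -2*(-34/21)² = -2*1156/441 = -2312/441 ≈ -5.2426)
y(u, d) = -2312/441
(((5367 - 8714) - 42) + 15009) + y(25, -109) = (((5367 - 8714) - 42) + 15009) - 2312/441 = ((-3347 - 42) + 15009) - 2312/441 = (-3389 + 15009) - 2312/441 = 11620 - 2312/441 = 5122108/441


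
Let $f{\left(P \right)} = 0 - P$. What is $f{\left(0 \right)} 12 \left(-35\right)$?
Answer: $0$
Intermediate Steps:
$f{\left(P \right)} = - P$
$f{\left(0 \right)} 12 \left(-35\right) = \left(-1\right) 0 \cdot 12 \left(-35\right) = 0 \cdot 12 \left(-35\right) = 0 \left(-35\right) = 0$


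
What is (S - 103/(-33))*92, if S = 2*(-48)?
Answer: -281980/33 ≈ -8544.8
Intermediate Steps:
S = -96
(S - 103/(-33))*92 = (-96 - 103/(-33))*92 = (-96 - 103*(-1/33))*92 = (-96 + 103/33)*92 = -3065/33*92 = -281980/33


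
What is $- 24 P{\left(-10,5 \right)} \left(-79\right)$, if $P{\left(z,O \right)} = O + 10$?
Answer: $28440$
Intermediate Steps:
$P{\left(z,O \right)} = 10 + O$
$- 24 P{\left(-10,5 \right)} \left(-79\right) = - 24 \left(10 + 5\right) \left(-79\right) = \left(-24\right) 15 \left(-79\right) = \left(-360\right) \left(-79\right) = 28440$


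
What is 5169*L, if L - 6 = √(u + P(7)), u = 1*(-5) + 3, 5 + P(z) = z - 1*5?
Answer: 31014 + 5169*I*√5 ≈ 31014.0 + 11558.0*I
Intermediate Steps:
P(z) = -10 + z (P(z) = -5 + (z - 1*5) = -5 + (z - 5) = -5 + (-5 + z) = -10 + z)
u = -2 (u = -5 + 3 = -2)
L = 6 + I*√5 (L = 6 + √(-2 + (-10 + 7)) = 6 + √(-2 - 3) = 6 + √(-5) = 6 + I*√5 ≈ 6.0 + 2.2361*I)
5169*L = 5169*(6 + I*√5) = 31014 + 5169*I*√5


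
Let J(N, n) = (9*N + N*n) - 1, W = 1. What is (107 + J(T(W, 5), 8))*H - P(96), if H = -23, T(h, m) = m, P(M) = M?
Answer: -4489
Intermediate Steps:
J(N, n) = -1 + 9*N + N*n
(107 + J(T(W, 5), 8))*H - P(96) = (107 + (-1 + 9*5 + 5*8))*(-23) - 1*96 = (107 + (-1 + 45 + 40))*(-23) - 96 = (107 + 84)*(-23) - 96 = 191*(-23) - 96 = -4393 - 96 = -4489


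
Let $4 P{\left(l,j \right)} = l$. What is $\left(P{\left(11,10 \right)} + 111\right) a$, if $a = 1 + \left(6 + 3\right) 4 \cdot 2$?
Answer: $\frac{33215}{4} \approx 8303.8$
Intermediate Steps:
$P{\left(l,j \right)} = \frac{l}{4}$
$a = 73$ ($a = 1 + 9 \cdot 4 \cdot 2 = 1 + 36 \cdot 2 = 1 + 72 = 73$)
$\left(P{\left(11,10 \right)} + 111\right) a = \left(\frac{1}{4} \cdot 11 + 111\right) 73 = \left(\frac{11}{4} + 111\right) 73 = \frac{455}{4} \cdot 73 = \frac{33215}{4}$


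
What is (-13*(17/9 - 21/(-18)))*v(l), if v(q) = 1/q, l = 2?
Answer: -715/36 ≈ -19.861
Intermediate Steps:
v(q) = 1/q
(-13*(17/9 - 21/(-18)))*v(l) = -13*(17/9 - 21/(-18))/2 = -13*(17*(1/9) - 21*(-1/18))*(1/2) = -13*(17/9 + 7/6)*(1/2) = -13*55/18*(1/2) = -715/18*1/2 = -715/36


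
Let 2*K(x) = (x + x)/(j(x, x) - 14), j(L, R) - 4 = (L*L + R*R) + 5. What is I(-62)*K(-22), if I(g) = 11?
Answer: -242/963 ≈ -0.25130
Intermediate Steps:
j(L, R) = 9 + L**2 + R**2 (j(L, R) = 4 + ((L*L + R*R) + 5) = 4 + ((L**2 + R**2) + 5) = 4 + (5 + L**2 + R**2) = 9 + L**2 + R**2)
K(x) = x/(-5 + 2*x**2) (K(x) = ((x + x)/((9 + x**2 + x**2) - 14))/2 = ((2*x)/((9 + 2*x**2) - 14))/2 = ((2*x)/(-5 + 2*x**2))/2 = (2*x/(-5 + 2*x**2))/2 = x/(-5 + 2*x**2))
I(-62)*K(-22) = 11*(-22/(-5 + 2*(-22)**2)) = 11*(-22/(-5 + 2*484)) = 11*(-22/(-5 + 968)) = 11*(-22/963) = -242/963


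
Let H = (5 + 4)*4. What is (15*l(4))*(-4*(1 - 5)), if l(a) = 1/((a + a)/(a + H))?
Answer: 1200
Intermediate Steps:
H = 36 (H = 9*4 = 36)
l(a) = (36 + a)/(2*a) (l(a) = 1/((a + a)/(a + 36)) = 1/((2*a)/(36 + a)) = 1/(2*a/(36 + a)) = (36 + a)/(2*a))
(15*l(4))*(-4*(1 - 5)) = (15*((½)*(36 + 4)/4))*(-4*(1 - 5)) = (15*((½)*(¼)*40))*(-4*(-4)) = (15*5)*16 = 75*16 = 1200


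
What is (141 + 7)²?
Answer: 21904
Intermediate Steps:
(141 + 7)² = 148² = 21904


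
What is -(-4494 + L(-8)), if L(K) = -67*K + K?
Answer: 3966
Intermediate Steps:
L(K) = -66*K
-(-4494 + L(-8)) = -(-4494 - 66*(-8)) = -(-4494 + 528) = -1*(-3966) = 3966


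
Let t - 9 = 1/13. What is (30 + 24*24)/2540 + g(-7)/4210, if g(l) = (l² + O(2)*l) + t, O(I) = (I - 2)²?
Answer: 877102/3475355 ≈ 0.25238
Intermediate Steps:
t = 118/13 (t = 9 + 1/13 = 118/13 ≈ 9.0769)
O(I) = (-2 + I)²
g(l) = 118/13 + l² (g(l) = (l² + (-2 + 2)²*l) + 118/13 = (l² + 0²*l) + 118/13 = (l² + 0*l) + 118/13 = (l² + 0) + 118/13 = l² + 118/13 = 118/13 + l²)
(30 + 24*24)/2540 + g(-7)/4210 = (30 + 24*24)/2540 + (118/13 + (-7)²)/4210 = (30 + 576)*(1/2540) + (118/13 + 49)*(1/4210) = 606*(1/2540) + (755/13)*(1/4210) = 303/1270 + 151/10946 = 877102/3475355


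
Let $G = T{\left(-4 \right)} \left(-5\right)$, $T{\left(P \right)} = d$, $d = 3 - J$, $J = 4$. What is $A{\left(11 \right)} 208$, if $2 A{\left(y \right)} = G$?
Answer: $520$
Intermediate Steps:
$d = -1$ ($d = 3 - 4 = -1$)
$T{\left(P \right)} = -1$
$G = 5$ ($G = \left(-1\right) \left(-5\right) = 5$)
$A{\left(y \right)} = \frac{5}{2}$ ($A{\left(y \right)} = \frac{1}{2} \cdot 5 = \frac{5}{2}$)
$A{\left(11 \right)} 208 = \frac{5}{2} \cdot 208 = 520$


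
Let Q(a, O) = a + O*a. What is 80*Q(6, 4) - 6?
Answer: 2394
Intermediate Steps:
80*Q(6, 4) - 6 = 80*(6*(1 + 4)) - 6 = 80*(6*5) - 6 = 80*30 - 6 = 2400 - 6 = 2394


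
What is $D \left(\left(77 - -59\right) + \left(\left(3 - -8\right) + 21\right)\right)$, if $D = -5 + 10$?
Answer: $840$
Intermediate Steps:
$D = 5$
$D \left(\left(77 - -59\right) + \left(\left(3 - -8\right) + 21\right)\right) = 5 \left(\left(77 - -59\right) + \left(\left(3 - -8\right) + 21\right)\right) = 5 \left(\left(77 + 59\right) + \left(\left(3 + 8\right) + 21\right)\right) = 5 \left(136 + \left(11 + 21\right)\right) = 5 \left(136 + 32\right) = 5 \cdot 168 = 840$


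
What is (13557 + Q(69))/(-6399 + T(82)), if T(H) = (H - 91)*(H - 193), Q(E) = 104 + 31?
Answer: -1141/450 ≈ -2.5356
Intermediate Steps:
Q(E) = 135
T(H) = (-193 + H)*(-91 + H) (T(H) = (-91 + H)*(-193 + H) = (-193 + H)*(-91 + H))
(13557 + Q(69))/(-6399 + T(82)) = (13557 + 135)/(-6399 + (17563 + 82**2 - 284*82)) = 13692/(-6399 + (17563 + 6724 - 23288)) = 13692/(-6399 + 999) = 13692/(-5400) = 13692*(-1/5400) = -1141/450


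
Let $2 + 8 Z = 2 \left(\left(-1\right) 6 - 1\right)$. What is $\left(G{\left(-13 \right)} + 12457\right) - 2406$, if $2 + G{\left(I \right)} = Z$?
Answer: $10047$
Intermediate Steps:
$Z = -2$ ($Z = - \frac{1}{4} + \frac{2 \left(\left(-1\right) 6 - 1\right)}{8} = - \frac{1}{4} + \frac{2 \left(-6 - 1\right)}{8} = - \frac{1}{4} + \frac{2 \left(-7\right)}{8} = - \frac{1}{4} + \frac{1}{8} \left(-14\right) = - \frac{1}{4} - \frac{7}{4} = -2$)
$G{\left(I \right)} = -4$ ($G{\left(I \right)} = -2 - 2 = -4$)
$\left(G{\left(-13 \right)} + 12457\right) - 2406 = \left(-4 + 12457\right) - 2406 = 12453 - 2406 = 10047$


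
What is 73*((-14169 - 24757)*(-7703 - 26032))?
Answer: 95861308530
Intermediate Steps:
73*((-14169 - 24757)*(-7703 - 26032)) = 73*(-38926*(-33735)) = 73*1313168610 = 95861308530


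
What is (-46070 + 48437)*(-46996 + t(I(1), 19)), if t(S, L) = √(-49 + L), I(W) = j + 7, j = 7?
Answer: -111239532 + 2367*I*√30 ≈ -1.1124e+8 + 12965.0*I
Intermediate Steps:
I(W) = 14 (I(W) = 7 + 7 = 14)
(-46070 + 48437)*(-46996 + t(I(1), 19)) = (-46070 + 48437)*(-46996 + √(-49 + 19)) = 2367*(-46996 + √(-30)) = 2367*(-46996 + I*√30) = -111239532 + 2367*I*√30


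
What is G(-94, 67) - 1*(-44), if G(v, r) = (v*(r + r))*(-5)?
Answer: 63024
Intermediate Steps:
G(v, r) = -10*r*v (G(v, r) = (v*(2*r))*(-5) = (2*r*v)*(-5) = -10*r*v)
G(-94, 67) - 1*(-44) = -10*67*(-94) - 1*(-44) = 62980 + 44 = 63024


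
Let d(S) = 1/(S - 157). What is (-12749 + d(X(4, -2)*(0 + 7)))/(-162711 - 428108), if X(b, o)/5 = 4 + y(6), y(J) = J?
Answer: 2460556/114028067 ≈ 0.021579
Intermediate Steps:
X(b, o) = 50 (X(b, o) = 5*(4 + 6) = 5*10 = 50)
d(S) = 1/(-157 + S)
(-12749 + d(X(4, -2)*(0 + 7)))/(-162711 - 428108) = (-12749 + 1/(-157 + 50*(0 + 7)))/(-162711 - 428108) = (-12749 + 1/(-157 + 50*7))/(-590819) = (-12749 + 1/(-157 + 350))*(-1/590819) = (-12749 + 1/193)*(-1/590819) = -2460556/193*(-1/590819) = 2460556/114028067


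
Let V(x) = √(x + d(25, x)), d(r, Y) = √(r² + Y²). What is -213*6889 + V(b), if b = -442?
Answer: -1467357 + √(-442 + √195989) ≈ -1.4674e+6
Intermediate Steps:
d(r, Y) = √(Y² + r²)
V(x) = √(x + √(625 + x²)) (V(x) = √(x + √(x² + 25²)) = √(x + √(x² + 625)) = √(x + √(625 + x²)))
-213*6889 + V(b) = -213*6889 + √(-442 + √(625 + (-442)²)) = -1467357 + √(-442 + √(625 + 195364)) = -1467357 + √(-442 + √195989)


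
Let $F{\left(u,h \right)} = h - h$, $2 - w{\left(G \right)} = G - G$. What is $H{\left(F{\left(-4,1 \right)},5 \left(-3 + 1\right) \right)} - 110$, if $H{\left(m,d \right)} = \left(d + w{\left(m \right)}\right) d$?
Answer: $-30$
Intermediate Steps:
$w{\left(G \right)} = 2$ ($w{\left(G \right)} = 2 - \left(G - G\right) = 2 - 0 = 2 + 0 = 2$)
$F{\left(u,h \right)} = 0$
$H{\left(m,d \right)} = d \left(2 + d\right)$ ($H{\left(m,d \right)} = \left(d + 2\right) d = \left(2 + d\right) d = d \left(2 + d\right)$)
$H{\left(F{\left(-4,1 \right)},5 \left(-3 + 1\right) \right)} - 110 = 5 \left(-3 + 1\right) \left(2 + 5 \left(-3 + 1\right)\right) - 110 = 5 \left(-2\right) \left(2 + 5 \left(-2\right)\right) - 110 = - 10 \left(2 - 10\right) - 110 = \left(-10\right) \left(-8\right) - 110 = 80 - 110 = -30$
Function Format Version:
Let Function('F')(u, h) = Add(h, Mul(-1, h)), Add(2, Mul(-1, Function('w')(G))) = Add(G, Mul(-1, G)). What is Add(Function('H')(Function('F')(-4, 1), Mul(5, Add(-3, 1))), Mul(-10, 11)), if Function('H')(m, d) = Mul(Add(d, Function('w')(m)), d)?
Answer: -30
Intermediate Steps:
Function('w')(G) = 2 (Function('w')(G) = Add(2, Mul(-1, Add(G, Mul(-1, G)))) = Add(2, Mul(-1, 0)) = Add(2, 0) = 2)
Function('F')(u, h) = 0
Function('H')(m, d) = Mul(d, Add(2, d)) (Function('H')(m, d) = Mul(Add(d, 2), d) = Mul(Add(2, d), d) = Mul(d, Add(2, d)))
Add(Function('H')(Function('F')(-4, 1), Mul(5, Add(-3, 1))), Mul(-10, 11)) = Add(Mul(Mul(5, Add(-3, 1)), Add(2, Mul(5, Add(-3, 1)))), Mul(-10, 11)) = Add(Mul(Mul(5, -2), Add(2, Mul(5, -2))), -110) = Add(Mul(-10, Add(2, -10)), -110) = Add(Mul(-10, -8), -110) = Add(80, -110) = -30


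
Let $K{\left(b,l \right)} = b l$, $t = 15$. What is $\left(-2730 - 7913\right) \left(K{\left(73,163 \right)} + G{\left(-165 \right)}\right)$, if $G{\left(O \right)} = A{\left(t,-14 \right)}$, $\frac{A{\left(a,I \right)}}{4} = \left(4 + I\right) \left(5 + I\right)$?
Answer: $-130472537$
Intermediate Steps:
$A{\left(a,I \right)} = 4 \left(4 + I\right) \left(5 + I\right)$
$G{\left(O \right)} = 360$ ($G{\left(O \right)} = 80 + 4 \left(-14\right)^{2} + 36 \left(-14\right) = 80 + 4 \cdot 196 - 504 = 80 + 784 - 504 = 360$)
$\left(-2730 - 7913\right) \left(K{\left(73,163 \right)} + G{\left(-165 \right)}\right) = \left(-2730 - 7913\right) \left(73 \cdot 163 + 360\right) = - 10643 \left(11899 + 360\right) = \left(-10643\right) 12259 = -130472537$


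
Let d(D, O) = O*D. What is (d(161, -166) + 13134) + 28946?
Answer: 15354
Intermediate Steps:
d(D, O) = D*O
(d(161, -166) + 13134) + 28946 = (161*(-166) + 13134) + 28946 = (-26726 + 13134) + 28946 = -13592 + 28946 = 15354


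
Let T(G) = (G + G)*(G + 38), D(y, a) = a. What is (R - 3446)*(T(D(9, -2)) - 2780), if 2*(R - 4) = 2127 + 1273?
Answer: 5093608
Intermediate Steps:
R = 1704 (R = 4 + (2127 + 1273)/2 = 4 + (½)*3400 = 4 + 1700 = 1704)
T(G) = 2*G*(38 + G) (T(G) = (2*G)*(38 + G) = 2*G*(38 + G))
(R - 3446)*(T(D(9, -2)) - 2780) = (1704 - 3446)*(2*(-2)*(38 - 2) - 2780) = -1742*(2*(-2)*36 - 2780) = -1742*(-144 - 2780) = -1742*(-2924) = 5093608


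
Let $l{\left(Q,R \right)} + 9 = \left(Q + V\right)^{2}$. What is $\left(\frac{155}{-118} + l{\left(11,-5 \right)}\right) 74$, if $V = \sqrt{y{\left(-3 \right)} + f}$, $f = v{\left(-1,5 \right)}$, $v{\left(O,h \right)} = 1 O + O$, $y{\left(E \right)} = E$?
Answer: $\frac{461427}{59} + 1628 i \sqrt{5} \approx 7820.8 + 3640.3 i$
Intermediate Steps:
$v{\left(O,h \right)} = 2 O$ ($v{\left(O,h \right)} = O + O = 2 O$)
$f = -2$ ($f = 2 \left(-1\right) = -2$)
$V = i \sqrt{5}$ ($V = \sqrt{-3 - 2} = \sqrt{-5} = i \sqrt{5} \approx 2.2361 i$)
$l{\left(Q,R \right)} = -9 + \left(Q + i \sqrt{5}\right)^{2}$
$\left(\frac{155}{-118} + l{\left(11,-5 \right)}\right) 74 = \left(\frac{155}{-118} - \left(9 - \left(11 + i \sqrt{5}\right)^{2}\right)\right) 74 = \left(155 \left(- \frac{1}{118}\right) - \left(9 - \left(11 + i \sqrt{5}\right)^{2}\right)\right) 74 = \left(- \frac{155}{118} - \left(9 - \left(11 + i \sqrt{5}\right)^{2}\right)\right) 74 = \left(- \frac{1217}{118} + \left(11 + i \sqrt{5}\right)^{2}\right) 74 = - \frac{45029}{59} + 74 \left(11 + i \sqrt{5}\right)^{2}$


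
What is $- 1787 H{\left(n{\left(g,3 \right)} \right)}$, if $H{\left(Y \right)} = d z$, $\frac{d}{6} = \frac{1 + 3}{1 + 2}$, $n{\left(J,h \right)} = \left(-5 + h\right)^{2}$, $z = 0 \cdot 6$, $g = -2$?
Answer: $0$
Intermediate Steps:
$z = 0$
$d = 8$ ($d = 6 \frac{1 + 3}{1 + 2} = 6 \cdot \frac{4}{3} = 8$)
$H{\left(Y \right)} = 0$ ($H{\left(Y \right)} = 8 \cdot 0 = 0$)
$- 1787 H{\left(n{\left(g,3 \right)} \right)} = \left(-1787\right) 0 = 0$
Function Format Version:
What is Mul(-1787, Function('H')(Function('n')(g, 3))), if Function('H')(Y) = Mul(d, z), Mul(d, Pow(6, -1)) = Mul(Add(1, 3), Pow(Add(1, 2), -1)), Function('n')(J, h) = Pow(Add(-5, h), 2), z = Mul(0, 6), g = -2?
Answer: 0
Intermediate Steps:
z = 0
d = 8 (d = Mul(6, Mul(Add(1, 3), Pow(Add(1, 2), -1))) = Mul(6, Mul(4, Pow(3, -1))) = Mul(6, Mul(4, Rational(1, 3))) = Mul(6, Rational(4, 3)) = 8)
Function('H')(Y) = 0 (Function('H')(Y) = Mul(8, 0) = 0)
Mul(-1787, Function('H')(Function('n')(g, 3))) = Mul(-1787, 0) = 0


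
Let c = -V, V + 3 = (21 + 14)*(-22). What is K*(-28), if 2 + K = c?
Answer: -21588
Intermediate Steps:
V = -773 (V = -3 + (21 + 14)*(-22) = -3 + 35*(-22) = -3 - 770 = -773)
c = 773 (c = -1*(-773) = 773)
K = 771 (K = -2 + 773 = 771)
K*(-28) = 771*(-28) = -21588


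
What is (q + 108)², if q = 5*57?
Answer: 154449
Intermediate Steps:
q = 285
(q + 108)² = (285 + 108)² = 393² = 154449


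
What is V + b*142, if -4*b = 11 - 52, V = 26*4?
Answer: 3119/2 ≈ 1559.5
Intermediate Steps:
V = 104
b = 41/4 (b = -(11 - 52)/4 = -¼*(-41) = 41/4 ≈ 10.250)
V + b*142 = 104 + (41/4)*142 = 104 + 2911/2 = 3119/2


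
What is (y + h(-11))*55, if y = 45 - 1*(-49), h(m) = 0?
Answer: 5170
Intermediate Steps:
y = 94 (y = 45 + 49 = 94)
(y + h(-11))*55 = (94 + 0)*55 = 94*55 = 5170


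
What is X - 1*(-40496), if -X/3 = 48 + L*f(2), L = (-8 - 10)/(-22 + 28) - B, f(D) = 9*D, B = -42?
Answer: 38246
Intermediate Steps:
L = 39 (L = (-8 - 10)/(-22 + 28) - 1*(-42) = -18/6 + 42 = -18*⅙ + 42 = -3 + 42 = 39)
X = -2250 (X = -3*(48 + 39*(9*2)) = -3*(48 + 39*18) = -3*(48 + 702) = -3*750 = -2250)
X - 1*(-40496) = -2250 - 1*(-40496) = -2250 + 40496 = 38246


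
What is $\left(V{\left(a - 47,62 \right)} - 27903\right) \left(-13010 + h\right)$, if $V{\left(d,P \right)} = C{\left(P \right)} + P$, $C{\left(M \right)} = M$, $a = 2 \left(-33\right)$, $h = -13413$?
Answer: $734004517$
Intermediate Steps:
$a = -66$
$V{\left(d,P \right)} = 2 P$ ($V{\left(d,P \right)} = P + P = 2 P$)
$\left(V{\left(a - 47,62 \right)} - 27903\right) \left(-13010 + h\right) = \left(2 \cdot 62 - 27903\right) \left(-13010 - 13413\right) = \left(124 - 27903\right) \left(-26423\right) = \left(-27779\right) \left(-26423\right) = 734004517$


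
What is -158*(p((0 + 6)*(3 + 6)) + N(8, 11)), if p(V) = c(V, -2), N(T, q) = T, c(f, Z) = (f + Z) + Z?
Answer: -9164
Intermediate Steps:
c(f, Z) = f + 2*Z (c(f, Z) = (Z + f) + Z = f + 2*Z)
p(V) = -4 + V (p(V) = V + 2*(-2) = V - 4 = -4 + V)
-158*(p((0 + 6)*(3 + 6)) + N(8, 11)) = -158*((-4 + (0 + 6)*(3 + 6)) + 8) = -158*((-4 + 6*9) + 8) = -158*((-4 + 54) + 8) = -158*(50 + 8) = -158*58 = -9164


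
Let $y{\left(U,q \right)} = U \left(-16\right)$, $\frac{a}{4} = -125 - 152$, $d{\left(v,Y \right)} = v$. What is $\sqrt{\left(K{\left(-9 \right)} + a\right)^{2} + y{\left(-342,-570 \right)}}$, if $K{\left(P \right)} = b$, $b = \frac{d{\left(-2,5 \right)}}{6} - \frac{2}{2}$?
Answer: $\frac{4 \sqrt{695302}}{3} \approx 1111.8$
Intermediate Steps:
$a = -1108$ ($a = 4 \left(-125 - 152\right) = 4 \left(-277\right) = -1108$)
$y{\left(U,q \right)} = - 16 U$
$b = - \frac{4}{3}$ ($b = - \frac{2}{6} - \frac{2}{2} = \left(-2\right) \frac{1}{6} - 1 = - \frac{1}{3} - 1 = - \frac{4}{3} \approx -1.3333$)
$K{\left(P \right)} = - \frac{4}{3}$
$\sqrt{\left(K{\left(-9 \right)} + a\right)^{2} + y{\left(-342,-570 \right)}} = \sqrt{\left(- \frac{4}{3} - 1108\right)^{2} - -5472} = \sqrt{\left(- \frac{3328}{3}\right)^{2} + 5472} = \sqrt{\frac{11075584}{9} + 5472} = \sqrt{\frac{11124832}{9}} = \frac{4 \sqrt{695302}}{3}$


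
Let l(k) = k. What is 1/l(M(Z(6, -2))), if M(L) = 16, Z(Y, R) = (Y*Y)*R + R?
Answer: 1/16 ≈ 0.062500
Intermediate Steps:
Z(Y, R) = R + R*Y² (Z(Y, R) = Y²*R + R = R*Y² + R = R + R*Y²)
1/l(M(Z(6, -2))) = 1/16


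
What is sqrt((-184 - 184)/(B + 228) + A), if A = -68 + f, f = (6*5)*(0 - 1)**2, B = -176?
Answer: I*sqrt(7618)/13 ≈ 6.7139*I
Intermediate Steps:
f = 30 (f = 30*(-1)**2 = 30*1 = 30)
A = -38 (A = -68 + 30 = -38)
sqrt((-184 - 184)/(B + 228) + A) = sqrt((-184 - 184)/(-176 + 228) - 38) = sqrt(-368/52 - 38) = sqrt(-368*1/52 - 38) = sqrt(-92/13 - 38) = sqrt(-586/13) = I*sqrt(7618)/13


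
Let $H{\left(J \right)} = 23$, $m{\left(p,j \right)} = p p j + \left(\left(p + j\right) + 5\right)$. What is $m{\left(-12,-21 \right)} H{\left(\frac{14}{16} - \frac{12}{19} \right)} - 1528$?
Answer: $-71724$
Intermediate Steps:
$m{\left(p,j \right)} = 5 + j + p + j p^{2}$ ($m{\left(p,j \right)} = p^{2} j + \left(\left(j + p\right) + 5\right) = j p^{2} + \left(5 + j + p\right) = 5 + j + p + j p^{2}$)
$m{\left(-12,-21 \right)} H{\left(\frac{14}{16} - \frac{12}{19} \right)} - 1528 = \left(5 - 21 - 12 - 21 \left(-12\right)^{2}\right) 23 - 1528 = \left(5 - 21 - 12 - 3024\right) 23 - 1528 = \left(-3052\right) 23 - 1528 = -70196 - 1528 = -71724$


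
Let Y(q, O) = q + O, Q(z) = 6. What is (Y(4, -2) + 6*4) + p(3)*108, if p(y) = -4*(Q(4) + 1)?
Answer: -2998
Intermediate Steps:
Y(q, O) = O + q
p(y) = -28 (p(y) = -4*(6 + 1) = -4*7 = -28)
(Y(4, -2) + 6*4) + p(3)*108 = ((-2 + 4) + 6*4) - 28*108 = (2 + 24) - 3024 = 26 - 3024 = -2998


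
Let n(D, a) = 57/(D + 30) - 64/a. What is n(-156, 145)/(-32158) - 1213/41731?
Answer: -8183774863/281816954580 ≈ -0.029039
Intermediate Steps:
n(D, a) = -64/a + 57/(30 + D) (n(D, a) = 57/(30 + D) - 64/a = -64/a + 57/(30 + D))
n(-156, 145)/(-32158) - 1213/41731 = ((-1920 - 64*(-156) + 57*145)/(145*(30 - 156)))/(-32158) - 1213/41731 = ((1/145)*(-1920 + 9984 + 8265)/(-126))*(-1/32158) - 1213*1/41731 = ((1/145)*(-1/126)*16329)*(-1/32158) - 1213/41731 = -5443/6090*(-1/32158) - 1213/41731 = 5443/195842220 - 1213/41731 = -8183774863/281816954580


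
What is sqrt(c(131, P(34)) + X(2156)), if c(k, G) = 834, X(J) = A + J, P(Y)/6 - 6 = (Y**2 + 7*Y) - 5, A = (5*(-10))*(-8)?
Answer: sqrt(3390) ≈ 58.224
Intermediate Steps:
A = 400 (A = -50*(-8) = 400)
P(Y) = 6 + 6*Y**2 + 42*Y (P(Y) = 36 + 6*((Y**2 + 7*Y) - 5) = 36 + 6*(-5 + Y**2 + 7*Y) = 36 + (-30 + 6*Y**2 + 42*Y) = 6 + 6*Y**2 + 42*Y)
X(J) = 400 + J
sqrt(c(131, P(34)) + X(2156)) = sqrt(834 + (400 + 2156)) = sqrt(834 + 2556) = sqrt(3390)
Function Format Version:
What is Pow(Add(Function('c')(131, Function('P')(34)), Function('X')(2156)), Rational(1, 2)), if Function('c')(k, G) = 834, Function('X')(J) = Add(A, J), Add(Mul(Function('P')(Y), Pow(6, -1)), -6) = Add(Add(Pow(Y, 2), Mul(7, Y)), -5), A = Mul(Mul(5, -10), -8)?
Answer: Pow(3390, Rational(1, 2)) ≈ 58.224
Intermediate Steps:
A = 400 (A = Mul(-50, -8) = 400)
Function('P')(Y) = Add(6, Mul(6, Pow(Y, 2)), Mul(42, Y)) (Function('P')(Y) = Add(36, Mul(6, Add(Add(Pow(Y, 2), Mul(7, Y)), -5))) = Add(36, Mul(6, Add(-5, Pow(Y, 2), Mul(7, Y)))) = Add(36, Add(-30, Mul(6, Pow(Y, 2)), Mul(42, Y))) = Add(6, Mul(6, Pow(Y, 2)), Mul(42, Y)))
Function('X')(J) = Add(400, J)
Pow(Add(Function('c')(131, Function('P')(34)), Function('X')(2156)), Rational(1, 2)) = Pow(Add(834, Add(400, 2156)), Rational(1, 2)) = Pow(Add(834, 2556), Rational(1, 2)) = Pow(3390, Rational(1, 2))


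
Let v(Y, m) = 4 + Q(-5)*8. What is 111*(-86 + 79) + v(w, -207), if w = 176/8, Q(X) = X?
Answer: -813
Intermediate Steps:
w = 22 (w = 176*(⅛) = 22)
v(Y, m) = -36 (v(Y, m) = 4 - 5*8 = 4 - 40 = -36)
111*(-86 + 79) + v(w, -207) = 111*(-86 + 79) - 36 = 111*(-7) - 36 = -777 - 36 = -813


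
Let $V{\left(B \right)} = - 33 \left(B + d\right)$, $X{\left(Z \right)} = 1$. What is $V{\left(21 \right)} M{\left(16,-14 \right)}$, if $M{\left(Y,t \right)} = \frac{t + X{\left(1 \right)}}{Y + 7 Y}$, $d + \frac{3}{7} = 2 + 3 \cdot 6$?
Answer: $\frac{30459}{224} \approx 135.98$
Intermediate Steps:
$d = \frac{137}{7}$ ($d = - \frac{3}{7} + \left(2 + 3 \cdot 6\right) = - \frac{3}{7} + \left(2 + 18\right) = - \frac{3}{7} + 20 = \frac{137}{7} \approx 19.571$)
$V{\left(B \right)} = - \frac{4521}{7} - 33 B$ ($V{\left(B \right)} = - 33 \left(B + \frac{137}{7}\right) = - 33 \left(\frac{137}{7} + B\right) = - \frac{4521}{7} - 33 B$)
$M{\left(Y,t \right)} = \frac{1 + t}{8 Y}$ ($M{\left(Y,t \right)} = \frac{t + 1}{Y + 7 Y} = \frac{1 + t}{8 Y}$)
$V{\left(21 \right)} M{\left(16,-14 \right)} = \left(- \frac{4521}{7} - 693\right) \frac{1 - 14}{8 \cdot 16} = \left(- \frac{4521}{7} - 693\right) \frac{1}{8} \cdot \frac{1}{16} \left(-13\right) = \left(- \frac{9372}{7}\right) \left(- \frac{13}{128}\right) = \frac{30459}{224}$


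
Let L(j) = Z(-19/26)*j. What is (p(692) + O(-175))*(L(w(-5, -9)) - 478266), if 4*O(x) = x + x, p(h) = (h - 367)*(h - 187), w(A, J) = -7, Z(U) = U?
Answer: -4079541432725/52 ≈ -7.8453e+10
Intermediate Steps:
L(j) = -19*j/26 (L(j) = (-19/26)*j = (-19*1/26)*j = -19*j/26)
p(h) = (-367 + h)*(-187 + h)
O(x) = x/2 (O(x) = (x + x)/4 = (2*x)/4 = x/2)
(p(692) + O(-175))*(L(w(-5, -9)) - 478266) = ((68629 + 692² - 554*692) + (½)*(-175))*(-19/26*(-7) - 478266) = ((68629 + 478864 - 383368) - 175/2)*(133/26 - 478266) = (164125 - 175/2)*(-12434783/26) = (328075/2)*(-12434783/26) = -4079541432725/52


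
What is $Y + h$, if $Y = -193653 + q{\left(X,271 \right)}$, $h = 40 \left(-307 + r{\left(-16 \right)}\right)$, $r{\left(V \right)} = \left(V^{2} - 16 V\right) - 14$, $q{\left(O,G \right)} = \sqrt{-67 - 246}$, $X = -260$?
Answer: $-186013 + i \sqrt{313} \approx -1.8601 \cdot 10^{5} + 17.692 i$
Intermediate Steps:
$q{\left(O,G \right)} = i \sqrt{313}$ ($q{\left(O,G \right)} = \sqrt{-313} = i \sqrt{313}$)
$r{\left(V \right)} = -14 + V^{2} - 16 V$
$h = 7640$ ($h = 40 \left(-307 - \left(-242 - 256\right)\right) = 40 \left(-307 + \left(-14 + 256 + 256\right)\right) = 40 \left(-307 + 498\right) = 40 \cdot 191 = 7640$)
$Y = -193653 + i \sqrt{313} \approx -1.9365 \cdot 10^{5} + 17.692 i$
$Y + h = \left(-193653 + i \sqrt{313}\right) + 7640 = -186013 + i \sqrt{313}$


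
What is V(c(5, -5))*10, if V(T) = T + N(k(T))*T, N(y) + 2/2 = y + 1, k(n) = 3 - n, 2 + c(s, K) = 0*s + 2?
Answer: 0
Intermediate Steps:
c(s, K) = 0 (c(s, K) = -2 + (0*s + 2) = -2 + (0 + 2) = -2 + 2 = 0)
N(y) = y (N(y) = -1 + (y + 1) = -1 + (1 + y) = y)
V(T) = T + T*(3 - T) (V(T) = T + (3 - T)*T = T + T*(3 - T))
V(c(5, -5))*10 = (0*(4 - 1*0))*10 = (0*(4 + 0))*10 = (0*4)*10 = 0*10 = 0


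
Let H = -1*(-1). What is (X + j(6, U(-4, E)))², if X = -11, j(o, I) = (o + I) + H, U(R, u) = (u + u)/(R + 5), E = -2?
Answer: 64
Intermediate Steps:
H = 1
U(R, u) = 2*u/(5 + R) (U(R, u) = (2*u)/(5 + R) = 2*u/(5 + R))
j(o, I) = 1 + I + o (j(o, I) = (o + I) + 1 = (I + o) + 1 = 1 + I + o)
(X + j(6, U(-4, E)))² = (-11 + (1 + 2*(-2)/(5 - 4) + 6))² = (-11 + (1 + 2*(-2)/1 + 6))² = (-11 + (1 + 2*(-2)*1 + 6))² = (-11 + (1 - 4 + 6))² = (-11 + 3)² = (-8)² = 64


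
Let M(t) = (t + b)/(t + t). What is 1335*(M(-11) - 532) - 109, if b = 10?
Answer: -15625903/22 ≈ -7.1027e+5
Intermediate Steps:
M(t) = (10 + t)/(2*t) (M(t) = (t + 10)/(t + t) = (10 + t)/((2*t)) = (10 + t)*(1/(2*t)) = (10 + t)/(2*t))
1335*(M(-11) - 532) - 109 = 1335*((1/2)*(10 - 11)/(-11) - 532) - 109 = 1335*((1/2)*(-1/11)*(-1) - 532) - 109 = 1335*(1/22 - 532) - 109 = 1335*(-11703/22) - 109 = -15623505/22 - 109 = -15625903/22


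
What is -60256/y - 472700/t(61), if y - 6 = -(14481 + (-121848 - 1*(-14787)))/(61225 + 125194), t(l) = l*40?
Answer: -11467487909/1211094 ≈ -9468.7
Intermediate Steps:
t(l) = 40*l
y = 1211094/186419 (y = 6 - (14481 + (-121848 - 1*(-14787)))/(61225 + 125194) = 6 - (14481 + (-121848 + 14787))/186419 = 6 - (14481 - 107061)/186419 = 6 - (-92580)/186419 = 6 - 1*(-92580/186419) = 6 + 92580/186419 = 1211094/186419 ≈ 6.4966)
-60256/y - 472700/t(61) = -60256/1211094/186419 - 472700/(40*61) = -60256*186419/1211094 - 472700/2440 = -5616431632/605547 - 472700*1/2440 = -5616431632/605547 - 23635/122 = -11467487909/1211094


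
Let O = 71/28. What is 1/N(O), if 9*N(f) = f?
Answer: 252/71 ≈ 3.5493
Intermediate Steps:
O = 71/28 (O = 71*(1/28) = 71/28 ≈ 2.5357)
N(f) = f/9
1/N(O) = 1/((⅑)*(71/28)) = 1/(71/252) = 252/71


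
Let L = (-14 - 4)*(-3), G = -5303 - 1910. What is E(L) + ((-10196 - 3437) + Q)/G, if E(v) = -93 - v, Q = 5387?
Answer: -1052065/7213 ≈ -145.86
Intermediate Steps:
G = -7213
L = 54 (L = -18*(-3) = 54)
E(L) + ((-10196 - 3437) + Q)/G = (-93 - 1*54) + ((-10196 - 3437) + 5387)/(-7213) = (-93 - 54) + (-13633 + 5387)*(-1/7213) = -147 - 8246*(-1/7213) = -147 + 8246/7213 = -1052065/7213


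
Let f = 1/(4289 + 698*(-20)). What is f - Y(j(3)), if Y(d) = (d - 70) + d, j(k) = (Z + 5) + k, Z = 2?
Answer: 483549/9671 ≈ 50.000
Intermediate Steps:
j(k) = 7 + k (j(k) = (2 + 5) + k = 7 + k)
f = -1/9671 (f = 1/(4289 - 13960) = 1/(-9671) = -1/9671 ≈ -0.00010340)
Y(d) = -70 + 2*d (Y(d) = (-70 + d) + d = -70 + 2*d)
f - Y(j(3)) = -1/9671 - (-70 + 2*(7 + 3)) = -1/9671 - (-70 + 2*10) = -1/9671 - (-70 + 20) = -1/9671 - 1*(-50) = -1/9671 + 50 = 483549/9671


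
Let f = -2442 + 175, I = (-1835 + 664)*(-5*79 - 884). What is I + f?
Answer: 1495442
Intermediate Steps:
I = 1497709 (I = -1171*(-395 - 884) = -1171*(-1279) = 1497709)
f = -2267
I + f = 1497709 - 2267 = 1495442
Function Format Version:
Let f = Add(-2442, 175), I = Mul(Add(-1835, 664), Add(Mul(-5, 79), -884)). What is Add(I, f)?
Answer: 1495442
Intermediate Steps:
I = 1497709 (I = Mul(-1171, Add(-395, -884)) = Mul(-1171, -1279) = 1497709)
f = -2267
Add(I, f) = Add(1497709, -2267) = 1495442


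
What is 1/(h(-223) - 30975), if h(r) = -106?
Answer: -1/31081 ≈ -3.2174e-5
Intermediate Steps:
1/(h(-223) - 30975) = 1/(-106 - 30975) = 1/(-31081) = -1/31081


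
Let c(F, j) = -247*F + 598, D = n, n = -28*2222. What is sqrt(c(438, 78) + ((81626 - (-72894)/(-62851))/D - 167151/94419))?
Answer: I*sqrt(2829167314943051160154401155831)/5127919253457 ≈ 328.01*I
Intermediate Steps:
n = -62216
D = -62216
c(F, j) = 598 - 247*F
sqrt(c(438, 78) + ((81626 - (-72894)/(-62851))/D - 167151/94419)) = sqrt((598 - 247*438) + ((81626 - (-72894)/(-62851))/(-62216) - 167151/94419)) = sqrt((598 - 108186) + ((81626 - (-72894)*(-1)/62851)*(-1/62216) - 167151*1/94419)) = sqrt(-107588 + ((81626 - 1*72894/62851)*(-1/62216) - 55717/31473)) = sqrt(-107588 + ((81626 - 72894/62851)*(-1/62216) - 55717/31473)) = sqrt(-107588 + ((5130202832/62851)*(-1/62216) - 55717/31473)) = sqrt(-107588 + (-641275354/488792227 - 55717/31473)) = sqrt(-107588 - 47416895728201/15383757760371) = sqrt(-1655155146818523349/15383757760371) = I*sqrt(2829167314943051160154401155831)/5127919253457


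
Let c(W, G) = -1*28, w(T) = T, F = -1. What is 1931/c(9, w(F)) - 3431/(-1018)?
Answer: -934845/14252 ≈ -65.594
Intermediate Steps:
c(W, G) = -28
1931/c(9, w(F)) - 3431/(-1018) = 1931/(-28) - 3431/(-1018) = 1931*(-1/28) - 3431*(-1/1018) = -1931/28 + 3431/1018 = -934845/14252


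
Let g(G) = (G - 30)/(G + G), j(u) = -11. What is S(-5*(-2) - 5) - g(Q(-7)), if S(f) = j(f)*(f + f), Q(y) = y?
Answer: -1577/14 ≈ -112.64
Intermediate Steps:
g(G) = (-30 + G)/(2*G) (g(G) = (-30 + G)/((2*G)) = (-30 + G)*(1/(2*G)) = (-30 + G)/(2*G))
S(f) = -22*f (S(f) = -11*(f + f) = -22*f)
S(-5*(-2) - 5) - g(Q(-7)) = -22*(-5*(-2) - 5) - (-30 - 7)/(2*(-7)) = -22*(10 - 5) - (-1)*(-37)/(2*7) = -22*5 - 1*37/14 = -110 - 37/14 = -1577/14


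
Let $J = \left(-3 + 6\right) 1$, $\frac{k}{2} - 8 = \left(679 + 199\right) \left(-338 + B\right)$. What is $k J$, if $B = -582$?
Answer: $-4846512$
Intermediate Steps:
$k = -1615504$ ($k = 16 + 2 \left(679 + 199\right) \left(-338 - 582\right) = 16 + 2 \cdot 878 \left(-920\right) = 16 + 2 \left(-807760\right) = 16 - 1615520 = -1615504$)
$J = 3$ ($J = 3 \cdot 1 = 3$)
$k J = \left(-1615504\right) 3 = -4846512$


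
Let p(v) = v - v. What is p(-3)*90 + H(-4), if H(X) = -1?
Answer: -1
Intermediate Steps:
p(v) = 0
p(-3)*90 + H(-4) = 0*90 - 1 = 0 - 1 = -1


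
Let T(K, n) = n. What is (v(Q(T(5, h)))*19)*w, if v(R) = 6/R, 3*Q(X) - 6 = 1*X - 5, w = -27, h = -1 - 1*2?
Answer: 4617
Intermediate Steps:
h = -3 (h = -1 - 2 = -3)
Q(X) = ⅓ + X/3 (Q(X) = 2 + (1*X - 5)/3 = 2 + (X - 5)/3 = 2 + (-5 + X)/3 = 2 + (-5/3 + X/3) = ⅓ + X/3)
(v(Q(T(5, h)))*19)*w = ((6/(⅓ + (⅓)*(-3)))*19)*(-27) = ((6/(⅓ - 1))*19)*(-27) = ((6/(-⅔))*19)*(-27) = ((6*(-3/2))*19)*(-27) = -9*19*(-27) = -171*(-27) = 4617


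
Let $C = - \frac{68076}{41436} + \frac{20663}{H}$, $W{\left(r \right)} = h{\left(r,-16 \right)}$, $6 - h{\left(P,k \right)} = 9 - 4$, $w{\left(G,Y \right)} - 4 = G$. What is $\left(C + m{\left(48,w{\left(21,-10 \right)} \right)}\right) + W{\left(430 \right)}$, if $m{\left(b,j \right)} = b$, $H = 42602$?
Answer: $\frac{2345932929}{49034902} \approx 47.842$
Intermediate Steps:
$w{\left(G,Y \right)} = 4 + G$
$h{\left(P,k \right)} = 1$ ($h{\left(P,k \right)} = 6 - \left(9 - 4\right) = 6 - 5 = 1$)
$W{\left(r \right)} = 1$
$C = - \frac{56777269}{49034902}$ ($C = - \frac{68076}{41436} + \frac{20663}{42602} = \left(-68076\right) \frac{1}{41436} + 20663 \cdot \frac{1}{42602} = - \frac{1891}{1151} + \frac{20663}{42602} = - \frac{56777269}{49034902} \approx -1.1579$)
$\left(C + m{\left(48,w{\left(21,-10 \right)} \right)}\right) + W{\left(430 \right)} = \left(- \frac{56777269}{49034902} + 48\right) + 1 = \frac{2296898027}{49034902} + 1 = \frac{2345932929}{49034902}$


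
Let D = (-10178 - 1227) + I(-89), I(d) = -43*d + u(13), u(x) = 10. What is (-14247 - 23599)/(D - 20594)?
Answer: 18923/14081 ≈ 1.3439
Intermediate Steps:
I(d) = 10 - 43*d (I(d) = -43*d + 10 = 10 - 43*d)
D = -7568 (D = (-10178 - 1227) + (10 - 43*(-89)) = -11405 + (10 + 3827) = -11405 + 3837 = -7568)
(-14247 - 23599)/(D - 20594) = (-14247 - 23599)/(-7568 - 20594) = -37846/(-28162) = -37846*(-1/28162) = 18923/14081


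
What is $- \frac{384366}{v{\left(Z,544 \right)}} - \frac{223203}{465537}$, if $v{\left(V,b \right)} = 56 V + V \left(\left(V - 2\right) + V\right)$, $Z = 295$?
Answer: $- \frac{36890116747}{14740453210} \approx -2.5026$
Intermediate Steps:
$v{\left(V,b \right)} = 56 V + V \left(-2 + 2 V\right)$ ($v{\left(V,b \right)} = 56 V + V \left(\left(-2 + V\right) + V\right) = 56 V + V \left(-2 + 2 V\right)$)
$- \frac{384366}{v{\left(Z,544 \right)}} - \frac{223203}{465537} = - \frac{384366}{2 \cdot 295 \left(27 + 295\right)} - \frac{223203}{465537} = - \frac{384366}{2 \cdot 295 \cdot 322} - \frac{74401}{155179} = - \frac{384366}{189980} - \frac{74401}{155179} = \left(-384366\right) \frac{1}{189980} - \frac{74401}{155179} = - \frac{192183}{94990} - \frac{74401}{155179} = - \frac{36890116747}{14740453210}$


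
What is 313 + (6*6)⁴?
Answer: 1679929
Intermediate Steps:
313 + (6*6)⁴ = 313 + 36⁴ = 313 + 1679616 = 1679929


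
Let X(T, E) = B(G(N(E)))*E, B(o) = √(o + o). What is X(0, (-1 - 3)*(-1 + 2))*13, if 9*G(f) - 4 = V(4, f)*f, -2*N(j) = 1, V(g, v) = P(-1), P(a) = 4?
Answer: -104/3 ≈ -34.667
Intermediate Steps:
V(g, v) = 4
N(j) = -½ (N(j) = -½*1 = -½)
G(f) = 4/9 + 4*f/9 (G(f) = 4/9 + (4*f)/9 = 4/9 + 4*f/9)
B(o) = √2*√o (B(o) = √(2*o) = √2*√o)
X(T, E) = 2*E/3 (X(T, E) = (√2*√(4/9 + (4/9)*(-½)))*E = (√2*√(4/9 - 2/9))*E = (√2*√(2/9))*E = (√2*(√2/3))*E = 2*E/3)
X(0, (-1 - 3)*(-1 + 2))*13 = (2*((-1 - 3)*(-1 + 2))/3)*13 = (2*(-4*1)/3)*13 = ((⅔)*(-4))*13 = -8/3*13 = -104/3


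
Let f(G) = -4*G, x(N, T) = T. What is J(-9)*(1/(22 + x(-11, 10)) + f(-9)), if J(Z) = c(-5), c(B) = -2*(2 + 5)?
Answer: -8071/16 ≈ -504.44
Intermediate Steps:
c(B) = -14 (c(B) = -2*7 = -14)
J(Z) = -14
J(-9)*(1/(22 + x(-11, 10)) + f(-9)) = -14*(1/(22 + 10) - 4*(-9)) = -14*(1/32 + 36) = -14*1153/32 = -8071/16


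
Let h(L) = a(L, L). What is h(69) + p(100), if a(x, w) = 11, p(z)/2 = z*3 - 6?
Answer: 599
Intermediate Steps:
p(z) = -12 + 6*z (p(z) = 2*(z*3 - 6) = 2*(3*z - 6) = 2*(-6 + 3*z) = -12 + 6*z)
h(L) = 11
h(69) + p(100) = 11 + (-12 + 6*100) = 11 + (-12 + 600) = 11 + 588 = 599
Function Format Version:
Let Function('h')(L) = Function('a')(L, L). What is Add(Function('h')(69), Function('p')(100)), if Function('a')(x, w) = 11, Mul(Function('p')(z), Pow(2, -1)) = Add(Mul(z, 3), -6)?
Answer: 599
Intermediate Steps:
Function('p')(z) = Add(-12, Mul(6, z)) (Function('p')(z) = Mul(2, Add(Mul(z, 3), -6)) = Mul(2, Add(Mul(3, z), -6)) = Mul(2, Add(-6, Mul(3, z))) = Add(-12, Mul(6, z)))
Function('h')(L) = 11
Add(Function('h')(69), Function('p')(100)) = Add(11, Add(-12, Mul(6, 100))) = Add(11, Add(-12, 600)) = Add(11, 588) = 599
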